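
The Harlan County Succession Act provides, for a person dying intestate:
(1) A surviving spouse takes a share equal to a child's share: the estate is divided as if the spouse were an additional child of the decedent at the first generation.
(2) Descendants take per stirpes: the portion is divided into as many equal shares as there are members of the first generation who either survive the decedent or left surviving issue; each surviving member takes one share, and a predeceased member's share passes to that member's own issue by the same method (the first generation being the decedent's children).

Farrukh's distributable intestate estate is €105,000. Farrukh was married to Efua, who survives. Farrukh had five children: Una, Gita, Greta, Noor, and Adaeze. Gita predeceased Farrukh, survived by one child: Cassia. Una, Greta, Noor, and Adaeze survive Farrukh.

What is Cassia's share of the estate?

The spouse counts as an additional share at the children's level, so there are 6 primary shares of €17,500. Efua takes one such share (€17,500).
The children's combined portion (€87,500) is divided into 5 shares of €17,500: Una, Greta, Noor, and Adaeze each take €17,500; Gita's €17,500 share passes to Gita's issue.
Gita's share (€17,500) passes entirely to Cassia.

Cassia receives €17,500.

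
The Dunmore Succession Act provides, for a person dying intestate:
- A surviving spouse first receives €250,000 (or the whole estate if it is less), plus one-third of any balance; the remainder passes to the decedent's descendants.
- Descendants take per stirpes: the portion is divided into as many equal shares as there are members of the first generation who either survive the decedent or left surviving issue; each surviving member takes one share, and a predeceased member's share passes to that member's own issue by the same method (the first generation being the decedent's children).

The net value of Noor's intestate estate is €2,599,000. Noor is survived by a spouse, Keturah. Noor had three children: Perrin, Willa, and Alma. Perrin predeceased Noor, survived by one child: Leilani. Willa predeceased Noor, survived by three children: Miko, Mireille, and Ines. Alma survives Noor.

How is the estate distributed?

Keturah: €1,033,000; Leilani: €522,000; Miko: €174,000; Mireille: €174,000; Ines: €174,000; Alma: €522,000

Keturah first takes €250,000, leaving a balance of €2,349,000. Keturah then takes one-third of the balance (€783,000), for a total of €1,033,000. The remaining €1,566,000 passes to the descendants.
The descendants' portion (€1,566,000) is divided into 3 shares of €522,000: Alma takes €522,000; Perrin's €522,000 share passes to Perrin's issue; Willa's €522,000 share passes to Willa's issue.
Perrin's share (€522,000) passes entirely to Leilani.
Willa's share (€522,000) is divided into 3 shares of €174,000: Miko, Mireille, and Ines each take €174,000.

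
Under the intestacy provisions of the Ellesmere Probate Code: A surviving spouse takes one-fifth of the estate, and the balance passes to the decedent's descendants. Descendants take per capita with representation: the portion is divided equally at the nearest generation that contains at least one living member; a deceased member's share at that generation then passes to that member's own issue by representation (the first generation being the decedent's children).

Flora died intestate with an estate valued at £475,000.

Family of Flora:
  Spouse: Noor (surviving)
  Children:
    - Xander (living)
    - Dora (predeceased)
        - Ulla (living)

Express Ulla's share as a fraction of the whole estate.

Ulla receives 2/5 of the estate.

Noor takes one-fifth of £475,000 = £95,000. The remaining £380,000 passes to the descendants.
The descendants' portion (£380,000) is divided into 2 shares of £190,000: Xander takes £190,000; Dora's £190,000 share passes to Dora's issue.
Dora's share (£190,000) passes entirely to Ulla.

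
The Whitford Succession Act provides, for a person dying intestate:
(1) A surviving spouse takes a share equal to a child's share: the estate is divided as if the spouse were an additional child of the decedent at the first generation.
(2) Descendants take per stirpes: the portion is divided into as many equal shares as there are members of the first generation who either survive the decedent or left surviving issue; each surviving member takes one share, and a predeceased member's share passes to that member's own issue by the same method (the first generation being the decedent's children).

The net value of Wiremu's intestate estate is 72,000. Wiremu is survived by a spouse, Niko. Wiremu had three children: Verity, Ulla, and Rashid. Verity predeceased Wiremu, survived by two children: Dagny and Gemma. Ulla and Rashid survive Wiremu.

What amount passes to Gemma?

The spouse counts as an additional share at the children's level, so there are 4 primary shares of 18,000. Niko takes one such share (18,000).
The children's combined portion (54,000) is divided into 3 shares of 18,000: Ulla and Rashid each take 18,000; Verity's 18,000 share passes to Verity's issue.
Verity's share (18,000) is divided into 2 shares of 9,000: Dagny and Gemma each take 9,000.

Gemma receives 9,000.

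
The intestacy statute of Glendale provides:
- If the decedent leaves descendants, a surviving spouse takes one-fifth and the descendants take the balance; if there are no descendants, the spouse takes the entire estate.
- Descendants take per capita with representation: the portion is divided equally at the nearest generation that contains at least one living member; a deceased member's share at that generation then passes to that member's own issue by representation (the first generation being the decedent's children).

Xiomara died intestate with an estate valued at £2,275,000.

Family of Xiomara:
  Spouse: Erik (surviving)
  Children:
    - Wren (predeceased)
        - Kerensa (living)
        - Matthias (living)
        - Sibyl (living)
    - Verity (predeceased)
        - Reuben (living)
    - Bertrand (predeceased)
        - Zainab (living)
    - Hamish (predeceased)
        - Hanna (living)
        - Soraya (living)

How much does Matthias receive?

Erik takes one-fifth of £2,275,000 = £455,000. The remaining £1,820,000 passes to the descendants.
No child survives, so the initial division is made at the grandchildren's generation.
The descendants' portion (£1,820,000) is divided into 7 shares of £260,000: Kerensa, Matthias, Sibyl, Reuben, Zainab, Hanna, and Soraya each take £260,000.

Matthias receives £260,000.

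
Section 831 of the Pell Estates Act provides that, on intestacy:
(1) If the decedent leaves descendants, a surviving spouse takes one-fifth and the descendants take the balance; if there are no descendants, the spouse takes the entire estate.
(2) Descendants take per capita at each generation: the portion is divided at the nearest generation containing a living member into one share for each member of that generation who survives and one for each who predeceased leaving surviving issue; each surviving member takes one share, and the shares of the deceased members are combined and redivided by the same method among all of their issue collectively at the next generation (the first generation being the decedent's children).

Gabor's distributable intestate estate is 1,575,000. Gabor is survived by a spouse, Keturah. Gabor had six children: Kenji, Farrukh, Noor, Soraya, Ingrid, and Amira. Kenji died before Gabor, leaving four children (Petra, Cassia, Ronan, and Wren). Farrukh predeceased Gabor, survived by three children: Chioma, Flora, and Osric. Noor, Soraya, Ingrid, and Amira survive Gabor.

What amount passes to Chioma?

Chioma receives 60,000.

Keturah takes one-fifth of 1,575,000 = 315,000. The remaining 1,260,000 passes to the descendants.
The descendants' portion (1,260,000) is divided at the children's generation into 6 shares of 210,000. Noor, Soraya, Ingrid, and Amira each take 210,000. The 2 shares of the deceased (Kenji and Farrukh) are combined into a pool of 420,000.
That pool (420,000) is divided at the grandchildren's generation equally among Petra, Cassia, Ronan, Wren, Chioma, Flora, and Osric: 60,000 each.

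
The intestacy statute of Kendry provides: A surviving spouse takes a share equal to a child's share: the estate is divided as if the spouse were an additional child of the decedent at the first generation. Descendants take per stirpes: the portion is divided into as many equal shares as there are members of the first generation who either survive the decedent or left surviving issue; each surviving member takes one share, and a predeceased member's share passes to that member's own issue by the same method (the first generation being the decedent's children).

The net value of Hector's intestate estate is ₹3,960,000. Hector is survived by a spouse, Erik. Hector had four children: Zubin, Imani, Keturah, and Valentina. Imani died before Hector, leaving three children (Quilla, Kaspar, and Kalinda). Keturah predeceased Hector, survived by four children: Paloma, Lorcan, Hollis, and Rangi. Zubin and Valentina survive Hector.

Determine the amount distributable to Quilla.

The spouse counts as an additional share at the children's level, so there are 5 primary shares of ₹792,000. Erik takes one such share (₹792,000).
The children's combined portion (₹3,168,000) is divided into 4 shares of ₹792,000: Zubin and Valentina each take ₹792,000; Imani's ₹792,000 share passes to Imani's issue; Keturah's ₹792,000 share passes to Keturah's issue.
Imani's share (₹792,000) is divided into 3 shares of ₹264,000: Quilla, Kaspar, and Kalinda each take ₹264,000.
Keturah's share (₹792,000) is divided into 4 shares of ₹198,000: Paloma, Lorcan, Hollis, and Rangi each take ₹198,000.

Quilla receives ₹264,000.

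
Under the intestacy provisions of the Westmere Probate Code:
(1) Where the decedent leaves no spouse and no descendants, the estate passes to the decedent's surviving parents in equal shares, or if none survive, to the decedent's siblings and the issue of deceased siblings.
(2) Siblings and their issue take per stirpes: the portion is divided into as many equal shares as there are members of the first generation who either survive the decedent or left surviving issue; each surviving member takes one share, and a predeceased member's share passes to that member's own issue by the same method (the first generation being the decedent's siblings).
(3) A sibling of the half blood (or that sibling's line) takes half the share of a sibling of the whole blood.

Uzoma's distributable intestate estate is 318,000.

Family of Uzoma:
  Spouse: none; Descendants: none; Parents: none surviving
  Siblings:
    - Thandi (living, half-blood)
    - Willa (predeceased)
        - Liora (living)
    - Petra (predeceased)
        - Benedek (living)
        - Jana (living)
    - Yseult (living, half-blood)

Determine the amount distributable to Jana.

Jana receives 53,000.

The entire 318,000 passes to the siblings and their issue.
Counting each half-blood sibling's line as half a unit, there are 3 units in 318,000, so one unit is 106,000. Whole-blood lines (Willa and Petra) take 106,000 each; half-blood lines (Thandi and Yseult) take 53,000 each.
Willa's share (106,000) passes entirely to Liora.
Petra's share (106,000) is divided into 2 shares of 53,000: Benedek and Jana each take 53,000.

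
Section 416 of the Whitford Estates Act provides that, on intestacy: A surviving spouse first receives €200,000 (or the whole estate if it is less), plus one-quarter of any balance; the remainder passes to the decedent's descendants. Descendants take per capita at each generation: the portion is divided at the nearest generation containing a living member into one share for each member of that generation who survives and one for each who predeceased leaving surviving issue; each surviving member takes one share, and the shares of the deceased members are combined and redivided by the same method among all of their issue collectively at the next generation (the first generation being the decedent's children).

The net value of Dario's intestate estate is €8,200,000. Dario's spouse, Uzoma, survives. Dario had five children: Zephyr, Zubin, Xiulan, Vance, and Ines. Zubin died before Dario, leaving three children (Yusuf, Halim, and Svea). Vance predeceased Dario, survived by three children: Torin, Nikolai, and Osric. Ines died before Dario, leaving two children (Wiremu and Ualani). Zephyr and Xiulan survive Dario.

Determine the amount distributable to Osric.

Osric receives €450,000.

Uzoma first takes €200,000, leaving a balance of €8,000,000. Uzoma then takes one-quarter of the balance (€2,000,000), for a total of €2,200,000. The remaining €6,000,000 passes to the descendants.
The descendants' portion (€6,000,000) is divided at the children's generation into 5 shares of €1,200,000. Zephyr and Xiulan each take €1,200,000. The 3 shares of the deceased (Zubin, Vance, and Ines) are combined into a pool of €3,600,000.
That pool (€3,600,000) is divided at the grandchildren's generation equally among Yusuf, Halim, Svea, Torin, Nikolai, Osric, Wiremu, and Ualani: €450,000 each.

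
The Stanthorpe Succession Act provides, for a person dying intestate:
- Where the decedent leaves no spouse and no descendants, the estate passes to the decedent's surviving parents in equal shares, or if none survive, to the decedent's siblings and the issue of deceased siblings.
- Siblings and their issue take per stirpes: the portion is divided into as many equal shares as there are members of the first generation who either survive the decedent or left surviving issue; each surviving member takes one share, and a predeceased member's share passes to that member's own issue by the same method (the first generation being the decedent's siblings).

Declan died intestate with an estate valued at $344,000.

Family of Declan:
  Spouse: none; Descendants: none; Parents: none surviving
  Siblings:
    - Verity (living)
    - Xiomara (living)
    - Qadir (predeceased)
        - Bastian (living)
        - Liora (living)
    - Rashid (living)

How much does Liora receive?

Liora receives $43,000.

The entire $344,000 passes to the siblings and their issue.
That amount ($344,000) is divided into 4 shares of $86,000: Verity, Xiomara, and Rashid each take $86,000; Qadir's $86,000 share passes to Qadir's issue.
Qadir's share ($86,000) is divided into 2 shares of $43,000: Bastian and Liora each take $43,000.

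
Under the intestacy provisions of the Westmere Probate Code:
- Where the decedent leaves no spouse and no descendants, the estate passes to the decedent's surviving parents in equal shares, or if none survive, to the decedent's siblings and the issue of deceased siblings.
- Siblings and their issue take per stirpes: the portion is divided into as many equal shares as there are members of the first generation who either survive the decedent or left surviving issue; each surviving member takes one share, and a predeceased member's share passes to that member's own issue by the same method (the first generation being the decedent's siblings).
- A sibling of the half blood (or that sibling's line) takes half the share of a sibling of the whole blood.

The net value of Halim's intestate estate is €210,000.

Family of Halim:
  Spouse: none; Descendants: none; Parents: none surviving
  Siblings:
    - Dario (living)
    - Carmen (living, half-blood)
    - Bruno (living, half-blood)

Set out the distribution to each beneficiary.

Dario: €105,000; Carmen: €52,500; Bruno: €52,500

The entire €210,000 passes to the siblings and their issue.
Counting each half-blood sibling's line as half a unit, there are 2 units in €210,000, so one unit is €105,000. Whole-blood lines (Dario) take €105,000 each; half-blood lines (Carmen and Bruno) take €52,500 each.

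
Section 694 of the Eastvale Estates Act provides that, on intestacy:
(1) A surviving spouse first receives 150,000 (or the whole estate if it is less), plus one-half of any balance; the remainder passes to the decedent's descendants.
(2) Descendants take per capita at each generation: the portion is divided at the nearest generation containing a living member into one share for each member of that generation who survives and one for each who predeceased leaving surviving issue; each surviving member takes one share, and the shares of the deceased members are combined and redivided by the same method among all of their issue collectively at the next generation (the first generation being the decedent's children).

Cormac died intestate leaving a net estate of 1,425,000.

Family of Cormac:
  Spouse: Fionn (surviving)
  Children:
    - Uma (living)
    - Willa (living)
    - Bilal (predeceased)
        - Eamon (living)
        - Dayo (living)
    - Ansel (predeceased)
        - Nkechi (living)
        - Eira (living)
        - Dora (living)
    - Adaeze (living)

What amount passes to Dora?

Fionn first takes 150,000, leaving a balance of 1,275,000. Fionn then takes one-half of the balance (637,500), for a total of 787,500. The remaining 637,500 passes to the descendants.
The descendants' portion (637,500) is divided at the children's generation into 5 shares of 127,500. Uma, Willa, and Adaeze each take 127,500. The 2 shares of the deceased (Bilal and Ansel) are combined into a pool of 255,000.
That pool (255,000) is divided at the grandchildren's generation equally among Eamon, Dayo, Nkechi, Eira, and Dora: 51,000 each.

Dora receives 51,000.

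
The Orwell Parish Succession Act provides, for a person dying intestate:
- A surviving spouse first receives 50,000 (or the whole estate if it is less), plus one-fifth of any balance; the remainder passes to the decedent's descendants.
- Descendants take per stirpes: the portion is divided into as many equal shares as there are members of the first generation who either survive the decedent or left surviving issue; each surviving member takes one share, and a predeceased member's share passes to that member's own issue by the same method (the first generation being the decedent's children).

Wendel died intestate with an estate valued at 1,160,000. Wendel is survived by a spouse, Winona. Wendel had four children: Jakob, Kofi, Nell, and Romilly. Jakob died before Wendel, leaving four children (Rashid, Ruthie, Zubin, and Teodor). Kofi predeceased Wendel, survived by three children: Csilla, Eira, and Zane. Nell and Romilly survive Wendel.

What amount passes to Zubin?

Zubin receives 55,500.

Winona first takes 50,000, leaving a balance of 1,110,000. Winona then takes one-fifth of the balance (222,000), for a total of 272,000. The remaining 888,000 passes to the descendants.
The descendants' portion (888,000) is divided into 4 shares of 222,000: Nell and Romilly each take 222,000; Jakob's 222,000 share passes to Jakob's issue; Kofi's 222,000 share passes to Kofi's issue.
Jakob's share (222,000) is divided into 4 shares of 55,500: Rashid, Ruthie, Zubin, and Teodor each take 55,500.
Kofi's share (222,000) is divided into 3 shares of 74,000: Csilla, Eira, and Zane each take 74,000.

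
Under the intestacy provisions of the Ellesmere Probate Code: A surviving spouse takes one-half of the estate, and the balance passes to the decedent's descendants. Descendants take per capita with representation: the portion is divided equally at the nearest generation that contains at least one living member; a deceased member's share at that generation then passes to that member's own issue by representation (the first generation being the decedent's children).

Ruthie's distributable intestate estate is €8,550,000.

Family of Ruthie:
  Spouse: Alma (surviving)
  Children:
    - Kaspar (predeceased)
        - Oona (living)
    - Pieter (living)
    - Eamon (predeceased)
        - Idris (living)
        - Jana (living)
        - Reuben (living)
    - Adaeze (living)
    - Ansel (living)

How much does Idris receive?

Alma takes one-half of €8,550,000 = €4,275,000. The remaining €4,275,000 passes to the descendants.
The descendants' portion (€4,275,000) is divided into 5 shares of €855,000: Pieter, Adaeze, and Ansel each take €855,000; Kaspar's €855,000 share passes to Kaspar's issue; Eamon's €855,000 share passes to Eamon's issue.
Kaspar's share (€855,000) passes entirely to Oona.
Eamon's share (€855,000) is divided into 3 shares of €285,000: Idris, Jana, and Reuben each take €285,000.

Idris receives €285,000.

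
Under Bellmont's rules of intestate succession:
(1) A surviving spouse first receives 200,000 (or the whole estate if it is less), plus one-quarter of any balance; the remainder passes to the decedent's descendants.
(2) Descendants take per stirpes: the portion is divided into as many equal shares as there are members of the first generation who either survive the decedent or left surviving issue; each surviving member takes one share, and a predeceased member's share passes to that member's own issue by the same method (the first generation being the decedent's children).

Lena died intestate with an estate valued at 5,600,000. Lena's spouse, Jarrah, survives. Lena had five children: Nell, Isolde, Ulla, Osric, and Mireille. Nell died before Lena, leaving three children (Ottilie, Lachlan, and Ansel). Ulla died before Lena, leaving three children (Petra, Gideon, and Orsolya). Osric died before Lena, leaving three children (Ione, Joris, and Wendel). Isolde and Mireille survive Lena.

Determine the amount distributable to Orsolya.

Orsolya receives 270,000.

Jarrah first takes 200,000, leaving a balance of 5,400,000. Jarrah then takes one-quarter of the balance (1,350,000), for a total of 1,550,000. The remaining 4,050,000 passes to the descendants.
The descendants' portion (4,050,000) is divided into 5 shares of 810,000: Isolde and Mireille each take 810,000; Nell's 810,000 share passes to Nell's issue; Ulla's 810,000 share passes to Ulla's issue; Osric's 810,000 share passes to Osric's issue.
Nell's share (810,000) is divided into 3 shares of 270,000: Ottilie, Lachlan, and Ansel each take 270,000.
Ulla's share (810,000) is divided into 3 shares of 270,000: Petra, Gideon, and Orsolya each take 270,000.
Osric's share (810,000) is divided into 3 shares of 270,000: Ione, Joris, and Wendel each take 270,000.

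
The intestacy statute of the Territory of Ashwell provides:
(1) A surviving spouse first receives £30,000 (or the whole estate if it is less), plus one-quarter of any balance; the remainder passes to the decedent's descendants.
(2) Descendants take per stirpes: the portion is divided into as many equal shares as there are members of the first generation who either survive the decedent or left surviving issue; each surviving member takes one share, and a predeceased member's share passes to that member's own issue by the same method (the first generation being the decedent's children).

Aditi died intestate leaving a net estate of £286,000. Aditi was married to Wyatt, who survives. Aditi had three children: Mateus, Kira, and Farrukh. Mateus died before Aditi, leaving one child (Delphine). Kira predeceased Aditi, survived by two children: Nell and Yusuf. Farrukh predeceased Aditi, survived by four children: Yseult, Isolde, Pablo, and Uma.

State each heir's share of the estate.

Wyatt first takes £30,000, leaving a balance of £256,000. Wyatt then takes one-quarter of the balance (£64,000), for a total of £94,000. The remaining £192,000 passes to the descendants.
The descendants' portion (£192,000) is divided into 3 shares of £64,000: Mateus's £64,000 share passes to Mateus's issue; Kira's £64,000 share passes to Kira's issue; Farrukh's £64,000 share passes to Farrukh's issue.
Mateus's share (£64,000) passes entirely to Delphine.
Kira's share (£64,000) is divided into 2 shares of £32,000: Nell and Yusuf each take £32,000.
Farrukh's share (£64,000) is divided into 4 shares of £16,000: Yseult, Isolde, Pablo, and Uma each take £16,000.

Wyatt: £94,000; Delphine: £64,000; Nell: £32,000; Yusuf: £32,000; Yseult: £16,000; Isolde: £16,000; Pablo: £16,000; Uma: £16,000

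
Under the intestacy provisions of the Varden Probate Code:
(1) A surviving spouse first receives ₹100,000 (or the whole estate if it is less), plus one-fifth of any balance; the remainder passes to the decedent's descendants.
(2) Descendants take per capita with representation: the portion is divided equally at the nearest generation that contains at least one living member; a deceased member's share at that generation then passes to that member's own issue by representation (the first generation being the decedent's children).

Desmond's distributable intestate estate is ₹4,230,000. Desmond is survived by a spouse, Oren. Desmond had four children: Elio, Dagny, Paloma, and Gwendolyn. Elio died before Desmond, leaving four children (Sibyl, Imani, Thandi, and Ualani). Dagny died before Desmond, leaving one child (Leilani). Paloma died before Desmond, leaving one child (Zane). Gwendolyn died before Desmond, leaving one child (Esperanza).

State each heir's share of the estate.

Oren: ₹926,000; Sibyl: ₹472,000; Imani: ₹472,000; Thandi: ₹472,000; Ualani: ₹472,000; Leilani: ₹472,000; Zane: ₹472,000; Esperanza: ₹472,000

Oren first takes ₹100,000, leaving a balance of ₹4,130,000. Oren then takes one-fifth of the balance (₹826,000), for a total of ₹926,000. The remaining ₹3,304,000 passes to the descendants.
No child survives, so the initial division is made at the grandchildren's generation.
The descendants' portion (₹3,304,000) is divided into 7 shares of ₹472,000: Sibyl, Imani, Thandi, Ualani, Leilani, Zane, and Esperanza each take ₹472,000.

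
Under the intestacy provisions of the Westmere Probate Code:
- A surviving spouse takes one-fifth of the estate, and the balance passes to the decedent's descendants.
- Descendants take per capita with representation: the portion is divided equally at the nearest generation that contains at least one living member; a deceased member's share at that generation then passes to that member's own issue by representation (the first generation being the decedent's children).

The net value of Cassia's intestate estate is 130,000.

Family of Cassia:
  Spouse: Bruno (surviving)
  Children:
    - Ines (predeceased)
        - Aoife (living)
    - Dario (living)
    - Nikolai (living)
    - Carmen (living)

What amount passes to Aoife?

Aoife receives 26,000.

Bruno takes one-fifth of 130,000 = 26,000. The remaining 104,000 passes to the descendants.
The descendants' portion (104,000) is divided into 4 shares of 26,000: Dario, Nikolai, and Carmen each take 26,000; Ines's 26,000 share passes to Ines's issue.
Ines's share (26,000) passes entirely to Aoife.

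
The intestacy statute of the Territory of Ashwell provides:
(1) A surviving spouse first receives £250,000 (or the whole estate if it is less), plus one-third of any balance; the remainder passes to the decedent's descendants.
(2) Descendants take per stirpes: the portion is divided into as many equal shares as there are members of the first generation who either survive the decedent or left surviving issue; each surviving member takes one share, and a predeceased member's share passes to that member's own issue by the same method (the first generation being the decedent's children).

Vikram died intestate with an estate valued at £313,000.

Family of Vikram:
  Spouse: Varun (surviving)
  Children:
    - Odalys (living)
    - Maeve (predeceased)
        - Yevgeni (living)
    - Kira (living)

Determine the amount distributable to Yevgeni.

Varun first takes £250,000, leaving a balance of £63,000. Varun then takes one-third of the balance (£21,000), for a total of £271,000. The remaining £42,000 passes to the descendants.
The descendants' portion (£42,000) is divided into 3 shares of £14,000: Odalys and Kira each take £14,000; Maeve's £14,000 share passes to Maeve's issue.
Maeve's share (£14,000) passes entirely to Yevgeni.

Yevgeni receives £14,000.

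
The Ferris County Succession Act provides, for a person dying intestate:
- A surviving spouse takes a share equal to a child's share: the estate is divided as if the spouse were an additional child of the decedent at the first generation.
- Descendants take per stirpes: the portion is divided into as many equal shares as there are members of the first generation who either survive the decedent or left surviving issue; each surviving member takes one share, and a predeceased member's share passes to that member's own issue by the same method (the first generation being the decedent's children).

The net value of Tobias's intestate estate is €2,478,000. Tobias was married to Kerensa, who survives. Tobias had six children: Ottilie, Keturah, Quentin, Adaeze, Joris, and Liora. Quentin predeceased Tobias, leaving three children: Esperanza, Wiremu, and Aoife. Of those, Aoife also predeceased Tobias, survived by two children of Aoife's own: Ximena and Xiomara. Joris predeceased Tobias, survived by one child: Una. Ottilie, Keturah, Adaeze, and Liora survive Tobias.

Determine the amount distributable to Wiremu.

The spouse counts as an additional share at the children's level, so there are 7 primary shares of €354,000. Kerensa takes one such share (€354,000).
The children's combined portion (€2,124,000) is divided into 6 shares of €354,000: Ottilie, Keturah, Adaeze, and Liora each take €354,000; Quentin's €354,000 share passes to Quentin's issue; Joris's €354,000 share passes to Joris's issue.
Quentin's share (€354,000) is divided into 3 shares of €118,000: Esperanza and Wiremu each take €118,000; Aoife's €118,000 share passes to Aoife's issue.
Aoife's share (€118,000) is divided into 2 shares of €59,000: Ximena and Xiomara each take €59,000.
Joris's share (€354,000) passes entirely to Una.

Wiremu receives €118,000.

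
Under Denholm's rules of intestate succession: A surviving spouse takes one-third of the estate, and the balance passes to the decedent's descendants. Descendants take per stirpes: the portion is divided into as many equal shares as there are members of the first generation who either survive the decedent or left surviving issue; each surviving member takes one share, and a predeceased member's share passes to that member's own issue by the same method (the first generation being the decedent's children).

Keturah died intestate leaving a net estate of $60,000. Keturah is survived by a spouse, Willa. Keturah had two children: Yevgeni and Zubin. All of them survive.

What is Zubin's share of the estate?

Willa takes one-third of $60,000 = $20,000. The remaining $40,000 passes to the descendants.
The descendants' portion ($40,000) is divided into 2 shares of $20,000: Yevgeni and Zubin each take $20,000.

Zubin receives $20,000.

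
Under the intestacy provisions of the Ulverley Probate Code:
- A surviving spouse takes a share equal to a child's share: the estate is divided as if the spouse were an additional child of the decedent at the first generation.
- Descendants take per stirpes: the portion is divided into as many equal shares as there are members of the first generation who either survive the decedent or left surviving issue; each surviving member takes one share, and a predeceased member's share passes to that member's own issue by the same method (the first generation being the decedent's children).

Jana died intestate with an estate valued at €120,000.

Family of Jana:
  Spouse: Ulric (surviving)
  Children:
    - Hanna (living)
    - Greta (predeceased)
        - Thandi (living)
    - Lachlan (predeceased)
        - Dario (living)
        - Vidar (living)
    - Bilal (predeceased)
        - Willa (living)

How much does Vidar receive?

Vidar receives €12,000.

The spouse counts as an additional share at the children's level, so there are 5 primary shares of €24,000. Ulric takes one such share (€24,000).
The children's combined portion (€96,000) is divided into 4 shares of €24,000: Hanna takes €24,000; Greta's €24,000 share passes to Greta's issue; Lachlan's €24,000 share passes to Lachlan's issue; Bilal's €24,000 share passes to Bilal's issue.
Greta's share (€24,000) passes entirely to Thandi.
Lachlan's share (€24,000) is divided into 2 shares of €12,000: Dario and Vidar each take €12,000.
Bilal's share (€24,000) passes entirely to Willa.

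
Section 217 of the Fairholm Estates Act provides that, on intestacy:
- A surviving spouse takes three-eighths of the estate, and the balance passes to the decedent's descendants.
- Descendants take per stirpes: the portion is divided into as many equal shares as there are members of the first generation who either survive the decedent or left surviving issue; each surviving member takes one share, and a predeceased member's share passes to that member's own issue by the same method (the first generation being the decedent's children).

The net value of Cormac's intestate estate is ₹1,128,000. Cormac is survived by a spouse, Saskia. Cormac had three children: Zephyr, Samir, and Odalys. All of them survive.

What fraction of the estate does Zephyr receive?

Saskia takes three-eighths of ₹1,128,000 = ₹423,000. The remaining ₹705,000 passes to the descendants.
The descendants' portion (₹705,000) is divided into 3 shares of ₹235,000: Zephyr, Samir, and Odalys each take ₹235,000.

Zephyr receives 5/24 of the estate.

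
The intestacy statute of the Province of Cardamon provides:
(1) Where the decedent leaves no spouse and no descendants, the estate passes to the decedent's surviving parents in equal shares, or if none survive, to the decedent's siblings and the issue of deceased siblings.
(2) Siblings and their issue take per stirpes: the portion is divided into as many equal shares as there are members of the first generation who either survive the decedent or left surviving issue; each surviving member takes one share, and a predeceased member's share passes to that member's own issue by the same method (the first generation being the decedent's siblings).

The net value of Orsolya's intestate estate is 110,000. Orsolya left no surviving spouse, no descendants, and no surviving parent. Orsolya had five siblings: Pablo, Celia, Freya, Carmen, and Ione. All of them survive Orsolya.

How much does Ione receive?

Ione receives 22,000.

The entire 110,000 passes to the siblings and their issue.
That amount (110,000) is divided into 5 shares of 22,000: Pablo, Celia, Freya, Carmen, and Ione each take 22,000.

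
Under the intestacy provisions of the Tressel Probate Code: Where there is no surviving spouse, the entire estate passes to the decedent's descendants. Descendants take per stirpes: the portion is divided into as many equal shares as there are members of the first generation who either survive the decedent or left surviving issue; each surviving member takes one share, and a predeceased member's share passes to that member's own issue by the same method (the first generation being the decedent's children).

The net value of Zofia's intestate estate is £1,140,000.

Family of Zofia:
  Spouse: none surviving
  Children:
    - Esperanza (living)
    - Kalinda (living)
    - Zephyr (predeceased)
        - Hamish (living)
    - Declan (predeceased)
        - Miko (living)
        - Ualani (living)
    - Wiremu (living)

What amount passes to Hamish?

Hamish receives £228,000.

The entire £1,140,000 passes to the descendants.
That amount (£1,140,000) is divided into 5 shares of £228,000: Esperanza, Kalinda, and Wiremu each take £228,000; Zephyr's £228,000 share passes to Zephyr's issue; Declan's £228,000 share passes to Declan's issue.
Zephyr's share (£228,000) passes entirely to Hamish.
Declan's share (£228,000) is divided into 2 shares of £114,000: Miko and Ualani each take £114,000.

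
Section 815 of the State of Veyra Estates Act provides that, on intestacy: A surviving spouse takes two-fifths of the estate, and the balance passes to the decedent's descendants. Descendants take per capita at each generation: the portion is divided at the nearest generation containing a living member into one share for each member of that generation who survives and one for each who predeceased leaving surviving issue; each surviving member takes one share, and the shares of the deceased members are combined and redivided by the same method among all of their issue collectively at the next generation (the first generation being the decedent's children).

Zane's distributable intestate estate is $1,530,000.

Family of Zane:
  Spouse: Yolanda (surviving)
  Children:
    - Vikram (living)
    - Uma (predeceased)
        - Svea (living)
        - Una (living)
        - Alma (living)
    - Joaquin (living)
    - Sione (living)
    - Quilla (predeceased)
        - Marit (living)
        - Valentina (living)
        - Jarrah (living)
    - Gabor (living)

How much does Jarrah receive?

Yolanda takes two-fifths of $1,530,000 = $612,000. The remaining $918,000 passes to the descendants.
The descendants' portion ($918,000) is divided at the children's generation into 6 shares of $153,000. Vikram, Joaquin, Sione, and Gabor each take $153,000. The 2 shares of the deceased (Uma and Quilla) are combined into a pool of $306,000.
That pool ($306,000) is divided at the grandchildren's generation equally among Svea, Una, Alma, Marit, Valentina, and Jarrah: $51,000 each.

Jarrah receives $51,000.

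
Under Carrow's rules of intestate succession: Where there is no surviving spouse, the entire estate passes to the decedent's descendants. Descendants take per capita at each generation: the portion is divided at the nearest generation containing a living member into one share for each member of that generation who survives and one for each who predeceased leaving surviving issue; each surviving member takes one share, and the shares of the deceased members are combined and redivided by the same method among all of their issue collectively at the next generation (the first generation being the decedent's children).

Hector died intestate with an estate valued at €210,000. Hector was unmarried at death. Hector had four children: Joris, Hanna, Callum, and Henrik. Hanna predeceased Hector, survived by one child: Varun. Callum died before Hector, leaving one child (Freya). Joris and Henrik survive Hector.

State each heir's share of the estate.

The entire €210,000 passes to the descendants.
That amount (€210,000) is divided at the children's generation into 4 shares of €52,500. Joris and Henrik each take €52,500. The 2 shares of the deceased (Hanna and Callum) are combined into a pool of €105,000.
That pool (€105,000) is divided at the grandchildren's generation equally among Varun and Freya: €52,500 each.

Joris: €52,500; Varun: €52,500; Freya: €52,500; Henrik: €52,500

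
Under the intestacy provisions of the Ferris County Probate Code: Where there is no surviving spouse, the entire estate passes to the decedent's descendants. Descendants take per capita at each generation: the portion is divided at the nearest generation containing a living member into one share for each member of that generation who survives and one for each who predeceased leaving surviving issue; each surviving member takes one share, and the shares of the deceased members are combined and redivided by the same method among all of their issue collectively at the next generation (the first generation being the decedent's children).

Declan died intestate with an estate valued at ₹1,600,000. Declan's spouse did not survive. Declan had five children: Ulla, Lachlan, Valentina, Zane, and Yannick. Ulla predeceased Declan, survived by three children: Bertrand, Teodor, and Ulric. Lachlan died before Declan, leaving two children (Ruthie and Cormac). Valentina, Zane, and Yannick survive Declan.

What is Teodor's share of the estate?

The entire ₹1,600,000 passes to the descendants.
That amount (₹1,600,000) is divided at the children's generation into 5 shares of ₹320,000. Valentina, Zane, and Yannick each take ₹320,000. The 2 shares of the deceased (Ulla and Lachlan) are combined into a pool of ₹640,000.
That pool (₹640,000) is divided at the grandchildren's generation equally among Bertrand, Teodor, Ulric, Ruthie, and Cormac: ₹128,000 each.

Teodor receives ₹128,000.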